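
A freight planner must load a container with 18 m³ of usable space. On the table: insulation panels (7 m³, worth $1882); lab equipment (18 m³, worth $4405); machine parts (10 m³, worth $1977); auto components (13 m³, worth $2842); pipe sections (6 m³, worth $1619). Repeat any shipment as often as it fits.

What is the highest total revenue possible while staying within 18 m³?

By revenue per m³: pipe sections 269.83, insulation panels 268.86, lab equipment 244.72 lead.
Taking 3×pipe sections: 18 m³ used, 4857 in revenue.
No other feasible combination exceeds 4857.

4857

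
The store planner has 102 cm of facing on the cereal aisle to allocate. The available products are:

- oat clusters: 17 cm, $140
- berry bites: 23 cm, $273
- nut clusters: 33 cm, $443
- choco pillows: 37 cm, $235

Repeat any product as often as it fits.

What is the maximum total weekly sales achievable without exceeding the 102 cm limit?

Best packing: 3×nut clusters — 99 cm, 1329 total.
The spare 3 cm is too small for any remaining product, and no exchange beats 1329.

1329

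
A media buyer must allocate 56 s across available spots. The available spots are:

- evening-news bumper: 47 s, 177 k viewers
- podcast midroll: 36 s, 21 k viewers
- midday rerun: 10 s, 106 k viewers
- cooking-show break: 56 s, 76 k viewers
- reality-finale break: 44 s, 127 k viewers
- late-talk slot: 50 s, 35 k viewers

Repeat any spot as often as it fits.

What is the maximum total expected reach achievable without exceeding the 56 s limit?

By expected reach per s: midday rerun 10.60, evening-news bumper 3.77, reality-finale break 2.89, cooking-show break 1.36 lead.
The ratio ordering already packs tightly: 5×midday rerun, 50 s, 530.
Every other selection either busts 56 s or fails to beat 530.

530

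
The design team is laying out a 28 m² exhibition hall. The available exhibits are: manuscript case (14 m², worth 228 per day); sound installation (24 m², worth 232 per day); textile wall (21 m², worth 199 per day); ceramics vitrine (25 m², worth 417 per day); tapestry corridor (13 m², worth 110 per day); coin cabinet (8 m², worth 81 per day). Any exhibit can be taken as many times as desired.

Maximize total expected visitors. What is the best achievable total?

456

A density-first pass picks ceramics vitrine — 417 at 25 m².
Replace ceramics vitrine with 2×manuscript case: the trade gains 39 net, giving 456 at 28 m².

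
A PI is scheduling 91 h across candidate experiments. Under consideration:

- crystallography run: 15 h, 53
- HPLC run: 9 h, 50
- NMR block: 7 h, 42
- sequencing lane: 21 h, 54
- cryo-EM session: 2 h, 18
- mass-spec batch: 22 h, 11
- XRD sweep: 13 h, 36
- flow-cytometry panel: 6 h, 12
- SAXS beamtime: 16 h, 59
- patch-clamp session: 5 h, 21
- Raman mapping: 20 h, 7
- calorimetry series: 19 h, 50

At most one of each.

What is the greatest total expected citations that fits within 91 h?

By expected citations per h: cryo-EM session 9.00, NMR block 6.00, HPLC run 5.56, patch-clamp session 4.20 lead.
Filling by ratio: crystallography run + HPLC run + NMR block + cryo-EM session + XRD sweep + SAXS beamtime + patch-clamp session + calorimetry series for 329, with 5 h left unused.
Replace calorimetry series with sequencing lane: the trade gains 4 net, giving 333 at 88 h.
Nothing else within 91 h beats 333.

333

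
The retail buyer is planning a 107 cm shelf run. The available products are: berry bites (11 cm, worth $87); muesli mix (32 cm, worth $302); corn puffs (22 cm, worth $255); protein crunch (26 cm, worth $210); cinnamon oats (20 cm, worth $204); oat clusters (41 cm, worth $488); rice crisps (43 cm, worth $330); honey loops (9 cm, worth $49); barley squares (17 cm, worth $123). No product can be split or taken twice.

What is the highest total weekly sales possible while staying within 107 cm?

By weekly sales per cm: oat clusters 11.90, corn puffs 11.59, cinnamon oats 10.20, muesli mix 9.44 lead.
Greedy by ratio would take berry bites + corn puffs + cinnamon oats + oat clusters + honey loops: 103 cm used, total 1083.
The 29 cm tied up in cinnamon oats and honey loops is better spent on muesli mix — total rises to 1132 (106 cm).
Every other selection either busts 107 cm or fails to beat 1132.

1132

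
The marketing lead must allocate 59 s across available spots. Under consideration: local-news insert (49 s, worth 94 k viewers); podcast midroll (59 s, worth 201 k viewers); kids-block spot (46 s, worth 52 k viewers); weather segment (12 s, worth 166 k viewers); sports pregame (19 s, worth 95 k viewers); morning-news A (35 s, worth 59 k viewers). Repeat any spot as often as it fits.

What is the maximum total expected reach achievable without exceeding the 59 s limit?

664

4×weather segment uses 48 of the 59 s and totals 664.
Every other selection either busts 59 s or fails to beat 664.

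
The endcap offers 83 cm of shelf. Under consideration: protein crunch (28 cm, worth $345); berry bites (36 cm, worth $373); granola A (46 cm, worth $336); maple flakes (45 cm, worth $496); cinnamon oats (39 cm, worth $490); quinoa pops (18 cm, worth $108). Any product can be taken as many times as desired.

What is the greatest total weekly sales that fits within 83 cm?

By weekly sales per cm: cinnamon oats 12.56, protein crunch 12.32, maple flakes 11.02 lead.
The ratio ordering already packs tightly: 2×cinnamon oats, 78 cm, 980.
Every other selection either busts 83 cm or fails to beat 980.

980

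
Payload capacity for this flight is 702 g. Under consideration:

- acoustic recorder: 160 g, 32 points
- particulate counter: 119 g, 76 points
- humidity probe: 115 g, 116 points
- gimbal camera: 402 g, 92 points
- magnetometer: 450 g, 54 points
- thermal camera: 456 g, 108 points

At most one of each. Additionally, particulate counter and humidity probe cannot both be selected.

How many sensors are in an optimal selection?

3

The maximum data value within 702 g is 240.
For example acoustic recorder + humidity probe + gimbal camera achieves it, using 677 g.
All optima have 3 sensors.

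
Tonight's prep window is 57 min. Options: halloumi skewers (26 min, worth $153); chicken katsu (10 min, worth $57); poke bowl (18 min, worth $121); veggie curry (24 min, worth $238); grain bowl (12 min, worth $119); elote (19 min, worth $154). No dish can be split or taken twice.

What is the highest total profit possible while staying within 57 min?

Ranking by ratio (profit/min): veggie curry 9.92, grain bowl 9.92, elote 8.11, poke bowl 6.72.
Veggie curry + grain bowl + elote uses 55 of the 57 min and totals 511.
Runner-up poke bowl + veggie curry + grain bowl tops out at 478.

511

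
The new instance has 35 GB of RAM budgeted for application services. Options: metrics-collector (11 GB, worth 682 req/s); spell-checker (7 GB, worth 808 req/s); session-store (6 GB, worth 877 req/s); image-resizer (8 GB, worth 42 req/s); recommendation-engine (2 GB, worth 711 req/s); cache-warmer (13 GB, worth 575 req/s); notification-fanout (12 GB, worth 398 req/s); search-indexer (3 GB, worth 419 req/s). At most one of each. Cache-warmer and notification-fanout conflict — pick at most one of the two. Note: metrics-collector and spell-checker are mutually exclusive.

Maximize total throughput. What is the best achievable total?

By throughput per GB: recommendation-engine 355.50, session-store 146.17, search-indexer 139.67 lead.
Spell-checker + session-store + recommendation-engine + cache-warmer + search-indexer uses 31 of the 35 GB and totals 3390.
The closest alternative, metrics-collector + session-store + recommendation-engine + cache-warmer + search-indexer, reaches only 3264.

3390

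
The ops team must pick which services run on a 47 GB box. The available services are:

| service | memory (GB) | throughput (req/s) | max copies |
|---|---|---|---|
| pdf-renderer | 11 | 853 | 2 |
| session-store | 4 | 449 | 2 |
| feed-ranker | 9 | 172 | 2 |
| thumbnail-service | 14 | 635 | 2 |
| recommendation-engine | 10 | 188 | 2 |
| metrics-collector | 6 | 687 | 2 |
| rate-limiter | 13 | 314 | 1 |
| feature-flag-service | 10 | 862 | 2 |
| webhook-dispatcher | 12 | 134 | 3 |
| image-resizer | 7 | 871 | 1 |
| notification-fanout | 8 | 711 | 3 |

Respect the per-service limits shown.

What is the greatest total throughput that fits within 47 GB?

Filling by ratio: 2×session-store + 2×metrics-collector + image-resizer + 2×notification-fanout for 4565, with 4 GB left unused.
The 16 GB tied up in 2×notification-fanout is better spent on 2×feature-flag-service — total rises to 4867 (47 GB).

4867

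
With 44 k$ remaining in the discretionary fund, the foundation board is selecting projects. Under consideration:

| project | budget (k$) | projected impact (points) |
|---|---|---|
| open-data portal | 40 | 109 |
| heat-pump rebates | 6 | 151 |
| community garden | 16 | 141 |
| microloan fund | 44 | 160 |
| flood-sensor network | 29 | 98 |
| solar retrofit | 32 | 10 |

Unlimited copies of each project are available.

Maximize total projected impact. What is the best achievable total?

1057

Density check — heat-pump rebates 25.17, community garden 8.81, microloan fund 3.64, flood-sensor network 3.38 are the best per k$.
The ratio ordering already packs tightly: 7×heat-pump rebates, 42 k$, 1057.
Nothing else within 44 k$ beats 1057.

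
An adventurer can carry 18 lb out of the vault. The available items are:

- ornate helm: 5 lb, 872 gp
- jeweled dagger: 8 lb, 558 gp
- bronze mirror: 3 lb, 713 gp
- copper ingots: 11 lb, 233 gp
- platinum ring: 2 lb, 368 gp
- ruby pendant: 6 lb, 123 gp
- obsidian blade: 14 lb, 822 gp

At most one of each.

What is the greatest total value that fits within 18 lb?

2511

Ranking by ratio (value/lb): bronze mirror 237.67, platinum ring 184.00, ornate helm 174.40.
The ratio ordering already packs tightly: ornate helm + jeweled dagger + bronze mirror + platinum ring, 18 lb, 2511.
Next best is ornate helm + jeweled dagger + bronze mirror at 2143 (16 lb) — short by 368.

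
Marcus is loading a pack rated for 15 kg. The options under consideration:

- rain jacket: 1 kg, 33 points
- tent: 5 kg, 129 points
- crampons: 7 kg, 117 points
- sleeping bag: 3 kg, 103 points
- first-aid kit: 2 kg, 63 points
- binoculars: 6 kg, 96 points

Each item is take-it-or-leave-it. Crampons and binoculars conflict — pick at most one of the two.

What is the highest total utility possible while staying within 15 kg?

361

The ratio heuristic lands on rain jacket + tent + sleeping bag + first-aid kit (328) but leaves 4 kg idle.
Dropping first-aid kit frees 2 kg; slotting in binoculars (6 kg) lifts the total to 361 at 15 kg.
The closest alternative, tent + crampons + sleeping bag, reaches only 349.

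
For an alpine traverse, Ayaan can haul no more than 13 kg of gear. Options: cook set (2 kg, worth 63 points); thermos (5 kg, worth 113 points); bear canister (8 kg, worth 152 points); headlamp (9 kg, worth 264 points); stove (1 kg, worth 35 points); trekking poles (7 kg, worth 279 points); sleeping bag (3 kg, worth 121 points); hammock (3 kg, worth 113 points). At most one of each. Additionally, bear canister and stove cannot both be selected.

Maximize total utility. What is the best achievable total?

513

Ranking by ratio (utility/kg): sleeping bag 40.33, trekking poles 39.86, hammock 37.67.
Best packing: trekking poles + sleeping bag + hammock — 13 kg, 513 total.
That's the maximum — no feasible swap from here does better than 513.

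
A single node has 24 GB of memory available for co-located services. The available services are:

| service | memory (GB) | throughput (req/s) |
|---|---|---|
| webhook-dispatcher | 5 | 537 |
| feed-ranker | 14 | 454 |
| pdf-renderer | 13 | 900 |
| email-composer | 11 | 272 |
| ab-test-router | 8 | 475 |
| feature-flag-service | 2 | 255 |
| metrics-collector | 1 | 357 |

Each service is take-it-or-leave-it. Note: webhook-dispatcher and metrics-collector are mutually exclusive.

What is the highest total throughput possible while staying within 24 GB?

1987

Pdf-renderer + ab-test-router + feature-flag-service + metrics-collector uses 24 of the 24 GB and totals 1987.
Runner-up pdf-renderer + ab-test-router + metrics-collector tops out at 1732.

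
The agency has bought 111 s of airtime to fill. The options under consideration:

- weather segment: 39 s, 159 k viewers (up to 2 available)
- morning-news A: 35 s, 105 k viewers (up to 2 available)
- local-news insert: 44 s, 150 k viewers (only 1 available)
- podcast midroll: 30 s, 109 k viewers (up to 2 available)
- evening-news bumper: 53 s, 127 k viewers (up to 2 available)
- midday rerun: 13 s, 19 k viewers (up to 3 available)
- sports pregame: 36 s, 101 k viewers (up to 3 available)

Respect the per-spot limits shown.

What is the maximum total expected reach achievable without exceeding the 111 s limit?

427

2×weather segment + podcast midroll uses 108 of the 111 s and totals 427.
The spare 3 s is too small for any remaining spot, and no exchange beats 427.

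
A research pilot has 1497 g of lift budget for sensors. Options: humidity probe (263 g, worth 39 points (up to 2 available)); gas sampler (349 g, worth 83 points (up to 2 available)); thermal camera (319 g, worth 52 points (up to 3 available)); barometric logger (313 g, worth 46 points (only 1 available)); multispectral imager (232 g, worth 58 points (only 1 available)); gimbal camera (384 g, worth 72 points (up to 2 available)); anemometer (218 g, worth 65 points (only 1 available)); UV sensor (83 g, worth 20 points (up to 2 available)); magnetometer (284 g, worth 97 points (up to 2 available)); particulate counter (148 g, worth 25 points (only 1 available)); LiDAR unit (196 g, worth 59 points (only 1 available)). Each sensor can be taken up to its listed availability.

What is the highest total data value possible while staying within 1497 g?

441

Ranking by ratio (data value/g): magnetometer 0.34, LiDAR unit 0.30, anemometer 0.30, multispectral imager 0.25.
A density-first pass picks multispectral imager + anemometer + 2×UV sensor + 2×magnetometer + LiDAR unit — 416 at 1380 g.
Dropping multispectral imager frees 232 g; slotting in gas sampler (349 g) lifts the total to 441 at 1497 g.
Nothing else within 1497 g beats 441.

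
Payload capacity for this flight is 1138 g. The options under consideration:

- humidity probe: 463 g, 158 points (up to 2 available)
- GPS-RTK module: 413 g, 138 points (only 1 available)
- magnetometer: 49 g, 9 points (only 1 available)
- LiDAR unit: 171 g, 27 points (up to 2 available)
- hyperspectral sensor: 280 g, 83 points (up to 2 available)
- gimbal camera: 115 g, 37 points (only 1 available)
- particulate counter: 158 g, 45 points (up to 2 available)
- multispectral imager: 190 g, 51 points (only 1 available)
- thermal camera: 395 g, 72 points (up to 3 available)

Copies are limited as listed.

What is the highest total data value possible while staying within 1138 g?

Greedy by ratio would take 2×humidity probe + magnetometer + gimbal camera: 1090 g used, total 362.
The 115 g tied up in gimbal camera is better spent on particulate counter — total rises to 370 (1133 g).

370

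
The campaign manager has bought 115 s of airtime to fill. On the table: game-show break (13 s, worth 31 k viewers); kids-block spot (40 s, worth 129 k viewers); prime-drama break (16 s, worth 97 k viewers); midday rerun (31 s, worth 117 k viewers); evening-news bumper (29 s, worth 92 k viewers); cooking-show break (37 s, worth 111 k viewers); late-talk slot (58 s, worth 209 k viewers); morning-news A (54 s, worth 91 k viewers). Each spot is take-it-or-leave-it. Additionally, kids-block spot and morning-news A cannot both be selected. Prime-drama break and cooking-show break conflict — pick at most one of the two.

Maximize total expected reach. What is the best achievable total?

Greedy by ratio would take prime-drama break + midday rerun + late-talk slot: 105 s used, total 423.
Replace midday rerun with kids-block spot: the trade gains 12 net, giving 435 at 114 s.
An exhaustive check of the 256 subsets confirms 435.

435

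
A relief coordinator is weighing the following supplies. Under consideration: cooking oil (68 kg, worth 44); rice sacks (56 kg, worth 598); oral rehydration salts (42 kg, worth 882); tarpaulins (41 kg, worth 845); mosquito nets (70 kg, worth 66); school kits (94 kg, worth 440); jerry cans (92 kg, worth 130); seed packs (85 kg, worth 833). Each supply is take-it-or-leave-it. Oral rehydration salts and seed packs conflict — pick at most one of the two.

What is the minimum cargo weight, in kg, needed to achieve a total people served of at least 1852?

139

Look for the lowest-cargo combination reaching 1852.
Taking rice sacks + oral rehydration salts + tarpaulins gives 2325 (≥ 1852) for 139 kg.
Below 139 kg the best achievable stays under 1852.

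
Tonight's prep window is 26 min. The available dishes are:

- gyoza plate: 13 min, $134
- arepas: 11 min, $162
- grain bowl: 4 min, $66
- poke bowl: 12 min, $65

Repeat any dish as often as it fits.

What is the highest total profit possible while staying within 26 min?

396

Taking 6×grain bowl: 24 min used, 396 in profit.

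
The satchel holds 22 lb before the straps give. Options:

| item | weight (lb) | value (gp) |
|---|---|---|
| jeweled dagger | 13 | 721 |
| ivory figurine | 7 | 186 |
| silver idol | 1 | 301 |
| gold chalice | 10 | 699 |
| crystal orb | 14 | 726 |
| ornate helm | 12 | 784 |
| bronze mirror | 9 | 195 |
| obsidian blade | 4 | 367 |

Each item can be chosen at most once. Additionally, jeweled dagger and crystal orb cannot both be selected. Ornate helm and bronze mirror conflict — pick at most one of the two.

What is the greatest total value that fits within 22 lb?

Best packing: ivory figurine + silver idol + gold chalice + obsidian blade — 22 lb, 1553 total.

1553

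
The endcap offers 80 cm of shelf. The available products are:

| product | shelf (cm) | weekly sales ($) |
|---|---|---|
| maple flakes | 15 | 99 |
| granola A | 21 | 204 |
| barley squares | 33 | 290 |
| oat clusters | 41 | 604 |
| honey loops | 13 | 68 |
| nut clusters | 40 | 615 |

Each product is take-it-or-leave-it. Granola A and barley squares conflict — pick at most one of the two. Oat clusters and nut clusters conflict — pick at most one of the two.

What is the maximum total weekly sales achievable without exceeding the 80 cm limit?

918

Ranking by ratio (weekly sales/cm): nut clusters 15.38, oat clusters 14.73, granola A 9.71.
Maple flakes + granola A + nut clusters uses 76 of the 80 cm and totals 918.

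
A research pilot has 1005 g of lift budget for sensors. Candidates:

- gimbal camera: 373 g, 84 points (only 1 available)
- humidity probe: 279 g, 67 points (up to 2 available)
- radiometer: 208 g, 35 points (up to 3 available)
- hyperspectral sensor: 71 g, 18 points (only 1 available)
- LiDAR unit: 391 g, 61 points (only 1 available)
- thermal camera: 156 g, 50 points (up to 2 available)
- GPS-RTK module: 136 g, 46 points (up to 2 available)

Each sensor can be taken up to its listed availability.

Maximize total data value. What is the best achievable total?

The ratio ordering already packs tightly: humidity probe + hyperspectral sensor + 2×thermal camera + 2×GPS-RTK module, 934 g, 277.
No other feasible combination exceeds 277.

277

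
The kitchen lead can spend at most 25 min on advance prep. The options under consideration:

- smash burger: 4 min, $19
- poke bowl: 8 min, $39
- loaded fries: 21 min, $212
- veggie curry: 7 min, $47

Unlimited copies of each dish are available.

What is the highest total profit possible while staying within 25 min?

231

Density check — loaded fries 10.10, veggie curry 6.71, poke bowl 4.88 are the best per min.
Best packing: smash burger + loaded fries — 25 min, 231 total.
That's the maximum — no swap from here does better than 231.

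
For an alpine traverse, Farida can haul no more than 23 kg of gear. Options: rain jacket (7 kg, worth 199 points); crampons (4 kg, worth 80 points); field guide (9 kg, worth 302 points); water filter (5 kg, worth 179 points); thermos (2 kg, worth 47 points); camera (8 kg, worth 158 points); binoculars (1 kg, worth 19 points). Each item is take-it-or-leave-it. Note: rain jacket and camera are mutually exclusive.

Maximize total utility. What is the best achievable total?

727

By utility per kg: water filter 35.80, field guide 33.56, rain jacket 28.43 lead.
Taking rain jacket + field guide + water filter + thermos: 23 kg used, 727 in utility.
Every other selection either busts 23 kg or breaks a pairing rule or fails to beat 727.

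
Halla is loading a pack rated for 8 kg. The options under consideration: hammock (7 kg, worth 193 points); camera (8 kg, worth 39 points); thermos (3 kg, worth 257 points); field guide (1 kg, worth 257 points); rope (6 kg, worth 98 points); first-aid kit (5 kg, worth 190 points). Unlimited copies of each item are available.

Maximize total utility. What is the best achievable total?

2056

The ratio ordering already packs tightly: 8×field guide, 8 kg, 2056.
Every other selection either busts 8 kg or fails to beat 2056.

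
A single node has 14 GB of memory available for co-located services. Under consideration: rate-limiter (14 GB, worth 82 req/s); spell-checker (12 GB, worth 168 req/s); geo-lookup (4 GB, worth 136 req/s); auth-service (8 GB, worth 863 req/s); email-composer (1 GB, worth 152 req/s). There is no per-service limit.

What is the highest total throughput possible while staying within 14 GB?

2128

By throughput per GB: email-composer 152.00, auth-service 107.88, geo-lookup 34.00, spell-checker 14.00 lead.
14×email-composer uses 14 of the 14 GB and totals 2128.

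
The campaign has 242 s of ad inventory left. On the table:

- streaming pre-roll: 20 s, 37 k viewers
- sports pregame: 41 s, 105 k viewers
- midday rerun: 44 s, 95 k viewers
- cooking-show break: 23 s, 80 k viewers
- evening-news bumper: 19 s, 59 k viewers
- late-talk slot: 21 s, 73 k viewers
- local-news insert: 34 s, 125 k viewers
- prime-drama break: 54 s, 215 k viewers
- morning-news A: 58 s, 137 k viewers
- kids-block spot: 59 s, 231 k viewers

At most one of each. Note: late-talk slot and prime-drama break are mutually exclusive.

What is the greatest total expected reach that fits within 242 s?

Ranking by ratio (expected reach/s): prime-drama break 3.98, kids-block spot 3.92, local-news insert 3.68, cooking-show break 3.48.
Best packing: sports pregame + cooking-show break + evening-news bumper + local-news insert + prime-drama break + kids-block spot — 230 s, 815 total.

815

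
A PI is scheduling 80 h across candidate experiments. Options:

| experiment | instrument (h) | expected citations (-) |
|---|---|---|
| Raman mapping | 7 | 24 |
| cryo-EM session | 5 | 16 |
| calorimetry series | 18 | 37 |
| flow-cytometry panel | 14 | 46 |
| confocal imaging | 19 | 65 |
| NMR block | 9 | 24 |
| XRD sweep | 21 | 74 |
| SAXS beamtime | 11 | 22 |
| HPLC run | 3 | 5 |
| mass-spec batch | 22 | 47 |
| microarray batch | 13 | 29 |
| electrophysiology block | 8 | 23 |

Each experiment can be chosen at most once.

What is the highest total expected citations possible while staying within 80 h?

256

Filling by ratio: Raman mapping + cryo-EM session + flow-cytometry panel + confocal imaging + XRD sweep + HPLC run + electrophysiology block for 253, with 3 h left unused.
The 8 h tied up in cryo-EM session and HPLC run is better spent on NMR block — total rises to 256 (78 h).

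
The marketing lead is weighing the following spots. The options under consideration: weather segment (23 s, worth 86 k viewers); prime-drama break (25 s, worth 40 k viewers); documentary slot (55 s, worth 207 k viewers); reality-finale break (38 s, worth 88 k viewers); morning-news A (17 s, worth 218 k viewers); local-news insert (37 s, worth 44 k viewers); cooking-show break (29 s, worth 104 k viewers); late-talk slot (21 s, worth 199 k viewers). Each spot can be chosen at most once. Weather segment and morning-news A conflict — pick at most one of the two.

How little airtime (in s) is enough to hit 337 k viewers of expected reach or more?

Need the lightest bundle worth ≥ 337.
Taking morning-news A + late-talk slot gives 417 (≥ 337) for 38 s.
No combination under 38 s hits 337.

38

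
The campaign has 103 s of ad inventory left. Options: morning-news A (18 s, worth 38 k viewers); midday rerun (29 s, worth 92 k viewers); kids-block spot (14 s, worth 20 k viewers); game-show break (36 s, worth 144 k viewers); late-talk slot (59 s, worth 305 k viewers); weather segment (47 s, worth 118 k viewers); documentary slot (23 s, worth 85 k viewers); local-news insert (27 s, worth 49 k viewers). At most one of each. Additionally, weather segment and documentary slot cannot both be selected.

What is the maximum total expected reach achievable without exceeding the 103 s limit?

449

Taking game-show break + late-talk slot: 95 s used, 449 in expected reach.
The closest alternative, morning-news A + late-talk slot + documentary slot, reaches only 428.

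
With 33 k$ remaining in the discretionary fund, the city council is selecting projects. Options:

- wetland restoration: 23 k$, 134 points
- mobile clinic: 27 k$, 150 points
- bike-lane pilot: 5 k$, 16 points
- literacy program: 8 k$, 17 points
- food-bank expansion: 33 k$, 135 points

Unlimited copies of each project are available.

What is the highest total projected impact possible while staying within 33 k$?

Wetland restoration + 2×bike-lane pilot uses 33 of the 33 k$ and totals 166.
Every other selection either busts 33 k$ or fails to beat 166.

166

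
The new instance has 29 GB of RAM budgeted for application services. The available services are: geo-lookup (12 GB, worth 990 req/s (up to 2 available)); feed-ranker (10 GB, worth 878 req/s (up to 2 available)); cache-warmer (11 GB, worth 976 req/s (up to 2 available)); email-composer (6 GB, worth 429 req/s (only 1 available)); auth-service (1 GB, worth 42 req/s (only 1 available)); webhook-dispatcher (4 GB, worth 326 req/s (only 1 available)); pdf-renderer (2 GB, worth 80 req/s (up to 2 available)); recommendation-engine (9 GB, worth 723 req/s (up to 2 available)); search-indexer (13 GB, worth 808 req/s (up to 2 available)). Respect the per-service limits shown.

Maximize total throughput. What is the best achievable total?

Taking the top-ratio services first gives 2×cache-warmer + auth-service + webhook-dispatcher + pdf-renderer for 2400 (29 GB).
Reworking the packing: 2×feed-ranker + recommendation-engine uses 29 GB and improves the total to 2479.
No other feasible combination exceeds 2479.

2479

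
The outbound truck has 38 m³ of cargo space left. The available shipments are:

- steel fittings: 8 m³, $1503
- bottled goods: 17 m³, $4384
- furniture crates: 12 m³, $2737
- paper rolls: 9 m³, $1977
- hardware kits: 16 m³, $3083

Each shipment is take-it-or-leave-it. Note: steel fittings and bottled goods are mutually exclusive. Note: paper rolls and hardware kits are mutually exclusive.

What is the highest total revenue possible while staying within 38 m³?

By revenue per m³: bottled goods 257.88, furniture crates 228.08, paper rolls 219.67, hardware kits 192.69 lead.
Best packing: bottled goods + furniture crates + paper rolls — 38 m³, 9098 total.
The closest alternative, bottled goods + hardware kits, reaches only 7467.

9098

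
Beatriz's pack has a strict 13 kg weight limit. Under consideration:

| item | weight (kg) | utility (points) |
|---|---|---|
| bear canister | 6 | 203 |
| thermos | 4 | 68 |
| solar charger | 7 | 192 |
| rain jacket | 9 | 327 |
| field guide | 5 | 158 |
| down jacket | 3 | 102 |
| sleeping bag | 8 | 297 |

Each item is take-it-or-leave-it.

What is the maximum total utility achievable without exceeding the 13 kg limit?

A density-first pass picks down jacket + sleeping bag — 399 at 11 kg.
Dropping down jacket frees 3 kg; slotting in field guide (5 kg) lifts the total to 455 at 13 kg.
Runner-up rain jacket + down jacket tops out at 429.

455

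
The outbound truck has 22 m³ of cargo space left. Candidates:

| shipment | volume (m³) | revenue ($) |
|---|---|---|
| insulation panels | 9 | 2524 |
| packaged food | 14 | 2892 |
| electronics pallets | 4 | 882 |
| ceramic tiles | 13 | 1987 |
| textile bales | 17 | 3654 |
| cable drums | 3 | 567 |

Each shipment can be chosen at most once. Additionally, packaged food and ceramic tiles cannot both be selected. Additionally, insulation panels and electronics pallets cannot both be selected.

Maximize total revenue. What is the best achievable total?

Best packing: electronics pallets + textile bales — 21 m³, 4536 total.

4536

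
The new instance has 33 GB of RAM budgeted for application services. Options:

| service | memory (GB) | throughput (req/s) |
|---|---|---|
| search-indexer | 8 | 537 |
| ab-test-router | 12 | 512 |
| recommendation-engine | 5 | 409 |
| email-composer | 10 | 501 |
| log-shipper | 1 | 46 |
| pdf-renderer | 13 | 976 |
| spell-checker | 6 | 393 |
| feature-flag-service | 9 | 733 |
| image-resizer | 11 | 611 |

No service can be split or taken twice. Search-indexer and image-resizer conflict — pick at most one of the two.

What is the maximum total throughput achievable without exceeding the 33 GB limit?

2511

Best packing: recommendation-engine + pdf-renderer + spell-checker + feature-flag-service — 33 GB, 2511 total.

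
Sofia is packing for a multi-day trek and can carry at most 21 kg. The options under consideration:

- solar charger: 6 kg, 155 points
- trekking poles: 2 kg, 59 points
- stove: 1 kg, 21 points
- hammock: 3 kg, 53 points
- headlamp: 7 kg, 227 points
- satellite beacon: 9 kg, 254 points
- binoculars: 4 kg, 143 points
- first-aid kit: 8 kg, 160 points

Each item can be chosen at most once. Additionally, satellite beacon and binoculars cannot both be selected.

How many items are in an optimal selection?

5

Optimal total is 605.
For example solar charger + trekking poles + stove + headlamp + binoculars achieves it, using 20 kg.
Every optimal selection uses 5 items.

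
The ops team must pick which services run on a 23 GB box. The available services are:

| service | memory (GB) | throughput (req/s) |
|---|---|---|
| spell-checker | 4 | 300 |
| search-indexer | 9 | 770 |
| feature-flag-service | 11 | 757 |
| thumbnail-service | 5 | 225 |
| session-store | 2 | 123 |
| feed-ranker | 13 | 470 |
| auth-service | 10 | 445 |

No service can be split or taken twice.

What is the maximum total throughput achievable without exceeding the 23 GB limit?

1650

Taking the top-ratio services first gives spell-checker + search-indexer + thumbnail-service + session-store for 1418 (20 GB).
The 9 GB tied up in spell-checker and thumbnail-service is better spent on feature-flag-service — total rises to 1650 (22 GB).
No other feasible combination exceeds 1650.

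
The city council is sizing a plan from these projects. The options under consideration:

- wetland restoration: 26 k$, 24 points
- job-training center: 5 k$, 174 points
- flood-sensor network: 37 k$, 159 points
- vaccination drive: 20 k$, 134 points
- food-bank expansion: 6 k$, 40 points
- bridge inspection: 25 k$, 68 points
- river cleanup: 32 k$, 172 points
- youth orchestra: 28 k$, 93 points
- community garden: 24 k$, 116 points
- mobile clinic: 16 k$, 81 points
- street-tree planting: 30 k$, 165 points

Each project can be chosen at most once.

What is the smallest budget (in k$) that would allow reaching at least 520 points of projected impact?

63

Minimise k$ subject to total projected impact ≥ 520.
job-training center + vaccination drive + food-bank expansion + river cleanup reaches 520 using 63 k$.
Below 63 k$ the best achievable stays under 520.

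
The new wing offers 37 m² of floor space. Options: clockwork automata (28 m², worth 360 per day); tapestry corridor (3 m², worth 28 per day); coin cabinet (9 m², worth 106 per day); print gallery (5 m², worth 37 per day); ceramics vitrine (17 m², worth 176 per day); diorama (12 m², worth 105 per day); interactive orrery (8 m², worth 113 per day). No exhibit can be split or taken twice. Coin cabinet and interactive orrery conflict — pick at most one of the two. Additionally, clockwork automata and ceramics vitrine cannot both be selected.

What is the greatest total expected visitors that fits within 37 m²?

473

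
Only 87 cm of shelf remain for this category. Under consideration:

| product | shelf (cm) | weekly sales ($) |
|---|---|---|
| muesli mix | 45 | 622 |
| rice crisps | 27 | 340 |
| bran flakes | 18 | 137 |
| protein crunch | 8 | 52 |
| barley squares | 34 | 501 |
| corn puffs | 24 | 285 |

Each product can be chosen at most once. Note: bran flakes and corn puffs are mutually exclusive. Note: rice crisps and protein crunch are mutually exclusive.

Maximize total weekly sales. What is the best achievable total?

The ratio ordering already packs tightly: muesli mix + protein crunch + barley squares, 87 cm, 1175.
Every other selection either busts 87 cm or breaks a pairing rule or fails to beat 1175.

1175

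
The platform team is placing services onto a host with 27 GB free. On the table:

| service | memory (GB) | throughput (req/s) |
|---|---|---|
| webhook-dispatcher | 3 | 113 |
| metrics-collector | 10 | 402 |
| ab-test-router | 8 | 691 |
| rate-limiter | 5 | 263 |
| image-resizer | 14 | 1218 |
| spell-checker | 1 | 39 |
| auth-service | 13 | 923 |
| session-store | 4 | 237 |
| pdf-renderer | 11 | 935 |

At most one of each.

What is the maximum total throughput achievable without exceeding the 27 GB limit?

2192

By throughput per GB: image-resizer 87.00, ab-test-router 86.38, pdf-renderer 85.00 lead.
Greedy by ratio would take ab-test-router + image-resizer + spell-checker + session-store: 27 GB used, total 2185.
Replace ab-test-router and session-store with pdf-renderer: the trade gains 7 net, giving 2192 at 26 GB.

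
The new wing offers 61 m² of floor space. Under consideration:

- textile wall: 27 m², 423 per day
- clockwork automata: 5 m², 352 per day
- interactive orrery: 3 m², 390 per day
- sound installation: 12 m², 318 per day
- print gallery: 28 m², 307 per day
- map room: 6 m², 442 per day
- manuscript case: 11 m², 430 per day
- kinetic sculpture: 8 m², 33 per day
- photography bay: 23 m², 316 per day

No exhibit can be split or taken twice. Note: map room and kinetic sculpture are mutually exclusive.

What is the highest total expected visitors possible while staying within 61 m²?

2248

Clockwork automata + interactive orrery + sound installation + map room + manuscript case + photography bay uses 60 of the 61 m² and totals 2248.
The spare 1 m² is too small for any remaining exhibit, and no feasible exchange beats 2248.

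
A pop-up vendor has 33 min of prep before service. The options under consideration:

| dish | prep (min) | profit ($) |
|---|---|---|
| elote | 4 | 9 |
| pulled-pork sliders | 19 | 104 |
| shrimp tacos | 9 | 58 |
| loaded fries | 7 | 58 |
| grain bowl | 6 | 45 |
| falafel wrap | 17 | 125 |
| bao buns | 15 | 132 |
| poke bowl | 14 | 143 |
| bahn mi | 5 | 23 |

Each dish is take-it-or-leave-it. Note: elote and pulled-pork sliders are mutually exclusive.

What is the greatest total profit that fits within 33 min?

284

By profit per min: poke bowl 10.21, bao buns 8.80, loaded fries 8.29 lead.
Best packing: elote + bao buns + poke bowl — 33 min, 284 total.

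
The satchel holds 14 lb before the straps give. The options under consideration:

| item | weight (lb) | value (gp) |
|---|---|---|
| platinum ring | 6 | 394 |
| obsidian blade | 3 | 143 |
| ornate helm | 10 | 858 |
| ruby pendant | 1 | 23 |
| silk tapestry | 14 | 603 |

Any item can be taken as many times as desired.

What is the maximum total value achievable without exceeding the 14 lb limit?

Taking obsidian blade + ornate helm + ruby pendant: 14 lb used, 1024 in value.
No other feasible combination exceeds 1024.

1024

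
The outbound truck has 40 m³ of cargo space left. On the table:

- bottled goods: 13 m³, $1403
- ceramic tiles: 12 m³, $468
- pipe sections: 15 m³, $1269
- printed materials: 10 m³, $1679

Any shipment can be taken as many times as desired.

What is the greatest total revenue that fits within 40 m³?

6716

4×printed materials uses 40 of the 40 m³ and totals 6716.
Nothing else within 40 m³ beats 6716.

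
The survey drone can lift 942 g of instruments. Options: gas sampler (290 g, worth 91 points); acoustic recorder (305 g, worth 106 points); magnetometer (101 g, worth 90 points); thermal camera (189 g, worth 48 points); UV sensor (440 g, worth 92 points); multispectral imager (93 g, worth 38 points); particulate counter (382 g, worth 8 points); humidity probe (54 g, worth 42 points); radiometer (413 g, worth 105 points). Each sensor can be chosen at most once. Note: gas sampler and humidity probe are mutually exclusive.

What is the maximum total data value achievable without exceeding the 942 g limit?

343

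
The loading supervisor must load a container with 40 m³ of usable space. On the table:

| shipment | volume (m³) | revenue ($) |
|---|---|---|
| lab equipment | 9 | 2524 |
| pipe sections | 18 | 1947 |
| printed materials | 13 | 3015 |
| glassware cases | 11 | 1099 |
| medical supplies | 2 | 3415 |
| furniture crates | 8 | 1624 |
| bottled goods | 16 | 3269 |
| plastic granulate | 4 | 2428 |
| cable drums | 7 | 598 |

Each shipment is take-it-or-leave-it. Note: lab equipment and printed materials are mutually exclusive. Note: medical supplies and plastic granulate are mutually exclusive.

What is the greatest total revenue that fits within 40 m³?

11323

By revenue per m³: medical supplies 1707.50, plastic granulate 607.00, lab equipment 280.44, printed materials 231.92 lead.
Taking printed materials + medical supplies + furniture crates + bottled goods: 39 m³ used, 11323 in revenue.
An exhaustive check of the 512 subsets confirms 11323.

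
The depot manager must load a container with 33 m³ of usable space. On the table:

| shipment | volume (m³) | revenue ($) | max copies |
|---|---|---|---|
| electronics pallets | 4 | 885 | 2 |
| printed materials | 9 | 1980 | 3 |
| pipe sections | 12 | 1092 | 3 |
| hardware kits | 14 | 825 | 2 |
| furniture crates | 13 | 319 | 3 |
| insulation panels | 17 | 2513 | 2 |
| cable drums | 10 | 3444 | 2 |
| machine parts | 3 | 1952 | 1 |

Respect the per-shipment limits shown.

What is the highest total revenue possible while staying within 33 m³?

Filling by ratio: 2×electronics pallets + 2×cable drums + machine parts for 10610, with 2 m³ left unused.
The 8 m³ tied up in 2×electronics pallets is better spent on printed materials — total rises to 10820 (32 m³).
Nothing else within 33 m³ beats 10820.

10820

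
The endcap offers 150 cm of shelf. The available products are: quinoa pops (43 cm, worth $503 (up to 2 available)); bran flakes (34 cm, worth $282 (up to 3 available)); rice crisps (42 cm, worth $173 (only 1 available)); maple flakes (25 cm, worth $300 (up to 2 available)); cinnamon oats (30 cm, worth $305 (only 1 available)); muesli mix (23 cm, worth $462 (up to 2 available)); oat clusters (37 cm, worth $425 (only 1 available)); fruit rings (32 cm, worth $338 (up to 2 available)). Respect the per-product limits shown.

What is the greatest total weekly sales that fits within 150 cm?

2065

Density check — muesli mix 20.09, maple flakes 12.00, quinoa pops 11.70, oat clusters 11.49 are the best per cm.
Taking the top-ratio products first gives quinoa pops + 2×maple flakes + 2×muesli mix for 2027 (139 cm).
The 25 cm tied up in maple flakes is better spent on fruit rings — total rises to 2065 (146 cm).
Nothing else within 150 cm beats 2065.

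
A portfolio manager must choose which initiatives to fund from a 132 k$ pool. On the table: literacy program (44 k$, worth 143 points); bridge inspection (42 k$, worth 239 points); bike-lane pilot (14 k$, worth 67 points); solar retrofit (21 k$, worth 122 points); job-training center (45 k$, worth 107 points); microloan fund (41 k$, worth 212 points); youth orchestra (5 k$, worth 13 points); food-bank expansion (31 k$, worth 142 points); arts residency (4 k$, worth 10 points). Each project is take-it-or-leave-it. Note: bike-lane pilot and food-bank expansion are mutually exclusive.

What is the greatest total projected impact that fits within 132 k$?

663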